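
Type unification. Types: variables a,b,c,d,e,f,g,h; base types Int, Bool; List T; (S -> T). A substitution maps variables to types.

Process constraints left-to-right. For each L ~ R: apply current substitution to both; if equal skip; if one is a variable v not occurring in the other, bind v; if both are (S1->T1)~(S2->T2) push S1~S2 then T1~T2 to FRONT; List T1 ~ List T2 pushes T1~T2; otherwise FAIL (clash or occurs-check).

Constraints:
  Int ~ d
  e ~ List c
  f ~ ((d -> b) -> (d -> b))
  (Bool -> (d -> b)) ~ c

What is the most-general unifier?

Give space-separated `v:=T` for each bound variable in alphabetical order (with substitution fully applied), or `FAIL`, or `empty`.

Answer: c:=(Bool -> (Int -> b)) d:=Int e:=List (Bool -> (Int -> b)) f:=((Int -> b) -> (Int -> b))

Derivation:
step 1: unify Int ~ d  [subst: {-} | 3 pending]
  bind d := Int
step 2: unify e ~ List c  [subst: {d:=Int} | 2 pending]
  bind e := List c
step 3: unify f ~ ((Int -> b) -> (Int -> b))  [subst: {d:=Int, e:=List c} | 1 pending]
  bind f := ((Int -> b) -> (Int -> b))
step 4: unify (Bool -> (Int -> b)) ~ c  [subst: {d:=Int, e:=List c, f:=((Int -> b) -> (Int -> b))} | 0 pending]
  bind c := (Bool -> (Int -> b))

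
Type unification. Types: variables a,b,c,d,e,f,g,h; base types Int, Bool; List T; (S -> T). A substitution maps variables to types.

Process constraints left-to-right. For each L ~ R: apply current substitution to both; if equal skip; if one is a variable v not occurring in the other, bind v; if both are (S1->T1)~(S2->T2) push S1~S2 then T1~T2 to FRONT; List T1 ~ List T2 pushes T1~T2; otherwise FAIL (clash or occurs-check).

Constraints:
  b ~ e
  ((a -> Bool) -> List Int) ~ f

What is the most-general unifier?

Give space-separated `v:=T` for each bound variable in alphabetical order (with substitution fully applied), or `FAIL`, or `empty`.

step 1: unify b ~ e  [subst: {-} | 1 pending]
  bind b := e
step 2: unify ((a -> Bool) -> List Int) ~ f  [subst: {b:=e} | 0 pending]
  bind f := ((a -> Bool) -> List Int)

Answer: b:=e f:=((a -> Bool) -> List Int)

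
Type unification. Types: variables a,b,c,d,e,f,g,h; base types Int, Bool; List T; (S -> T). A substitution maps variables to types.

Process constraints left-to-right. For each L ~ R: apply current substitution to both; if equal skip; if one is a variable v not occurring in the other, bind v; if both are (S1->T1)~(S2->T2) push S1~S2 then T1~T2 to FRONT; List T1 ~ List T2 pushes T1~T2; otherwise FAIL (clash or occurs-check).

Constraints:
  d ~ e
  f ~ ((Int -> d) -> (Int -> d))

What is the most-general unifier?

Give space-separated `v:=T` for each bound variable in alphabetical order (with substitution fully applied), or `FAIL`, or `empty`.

Answer: d:=e f:=((Int -> e) -> (Int -> e))

Derivation:
step 1: unify d ~ e  [subst: {-} | 1 pending]
  bind d := e
step 2: unify f ~ ((Int -> e) -> (Int -> e))  [subst: {d:=e} | 0 pending]
  bind f := ((Int -> e) -> (Int -> e))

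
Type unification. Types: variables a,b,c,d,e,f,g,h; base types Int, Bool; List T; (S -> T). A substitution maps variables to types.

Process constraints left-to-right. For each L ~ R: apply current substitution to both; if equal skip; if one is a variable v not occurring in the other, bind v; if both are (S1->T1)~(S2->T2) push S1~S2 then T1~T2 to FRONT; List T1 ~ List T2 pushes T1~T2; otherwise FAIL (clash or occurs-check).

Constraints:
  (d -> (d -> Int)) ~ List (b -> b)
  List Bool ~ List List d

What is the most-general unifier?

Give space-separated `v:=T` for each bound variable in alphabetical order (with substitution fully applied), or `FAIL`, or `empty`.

step 1: unify (d -> (d -> Int)) ~ List (b -> b)  [subst: {-} | 1 pending]
  clash: (d -> (d -> Int)) vs List (b -> b)

Answer: FAIL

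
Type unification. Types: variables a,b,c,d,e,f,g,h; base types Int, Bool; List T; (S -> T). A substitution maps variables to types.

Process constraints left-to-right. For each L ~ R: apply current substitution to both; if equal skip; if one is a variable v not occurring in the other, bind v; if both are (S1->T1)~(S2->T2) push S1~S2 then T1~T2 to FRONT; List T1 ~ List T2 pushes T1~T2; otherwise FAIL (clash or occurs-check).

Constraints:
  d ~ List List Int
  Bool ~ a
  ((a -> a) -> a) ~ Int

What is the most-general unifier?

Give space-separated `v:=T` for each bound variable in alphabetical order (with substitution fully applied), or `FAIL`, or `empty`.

step 1: unify d ~ List List Int  [subst: {-} | 2 pending]
  bind d := List List Int
step 2: unify Bool ~ a  [subst: {d:=List List Int} | 1 pending]
  bind a := Bool
step 3: unify ((Bool -> Bool) -> Bool) ~ Int  [subst: {d:=List List Int, a:=Bool} | 0 pending]
  clash: ((Bool -> Bool) -> Bool) vs Int

Answer: FAIL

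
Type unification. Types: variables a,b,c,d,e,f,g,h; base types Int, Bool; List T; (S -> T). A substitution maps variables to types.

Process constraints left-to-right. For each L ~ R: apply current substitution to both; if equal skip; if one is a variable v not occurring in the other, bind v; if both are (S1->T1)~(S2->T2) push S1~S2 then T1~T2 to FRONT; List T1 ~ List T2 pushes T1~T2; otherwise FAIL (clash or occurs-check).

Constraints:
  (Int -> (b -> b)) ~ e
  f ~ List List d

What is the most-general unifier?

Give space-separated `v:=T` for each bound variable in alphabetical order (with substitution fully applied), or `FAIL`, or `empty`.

step 1: unify (Int -> (b -> b)) ~ e  [subst: {-} | 1 pending]
  bind e := (Int -> (b -> b))
step 2: unify f ~ List List d  [subst: {e:=(Int -> (b -> b))} | 0 pending]
  bind f := List List d

Answer: e:=(Int -> (b -> b)) f:=List List d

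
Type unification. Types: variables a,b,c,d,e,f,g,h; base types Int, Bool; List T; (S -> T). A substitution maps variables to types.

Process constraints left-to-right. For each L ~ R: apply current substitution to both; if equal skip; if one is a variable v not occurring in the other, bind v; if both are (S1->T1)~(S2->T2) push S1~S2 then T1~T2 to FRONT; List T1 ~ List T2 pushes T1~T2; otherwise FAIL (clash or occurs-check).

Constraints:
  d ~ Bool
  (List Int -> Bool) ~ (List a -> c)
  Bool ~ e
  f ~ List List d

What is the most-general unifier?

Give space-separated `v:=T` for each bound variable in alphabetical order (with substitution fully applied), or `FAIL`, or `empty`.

Answer: a:=Int c:=Bool d:=Bool e:=Bool f:=List List Bool

Derivation:
step 1: unify d ~ Bool  [subst: {-} | 3 pending]
  bind d := Bool
step 2: unify (List Int -> Bool) ~ (List a -> c)  [subst: {d:=Bool} | 2 pending]
  -> decompose arrow: push List Int~List a, Bool~c
step 3: unify List Int ~ List a  [subst: {d:=Bool} | 3 pending]
  -> decompose List: push Int~a
step 4: unify Int ~ a  [subst: {d:=Bool} | 3 pending]
  bind a := Int
step 5: unify Bool ~ c  [subst: {d:=Bool, a:=Int} | 2 pending]
  bind c := Bool
step 6: unify Bool ~ e  [subst: {d:=Bool, a:=Int, c:=Bool} | 1 pending]
  bind e := Bool
step 7: unify f ~ List List Bool  [subst: {d:=Bool, a:=Int, c:=Bool, e:=Bool} | 0 pending]
  bind f := List List Bool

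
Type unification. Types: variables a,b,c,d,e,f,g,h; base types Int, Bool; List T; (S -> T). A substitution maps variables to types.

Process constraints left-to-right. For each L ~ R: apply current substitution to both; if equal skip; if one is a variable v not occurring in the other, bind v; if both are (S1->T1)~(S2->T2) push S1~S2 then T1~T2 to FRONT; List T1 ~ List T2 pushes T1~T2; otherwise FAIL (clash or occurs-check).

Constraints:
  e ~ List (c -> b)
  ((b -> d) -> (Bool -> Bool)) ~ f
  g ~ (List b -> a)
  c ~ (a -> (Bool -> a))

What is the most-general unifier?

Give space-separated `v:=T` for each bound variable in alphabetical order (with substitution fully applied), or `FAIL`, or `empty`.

step 1: unify e ~ List (c -> b)  [subst: {-} | 3 pending]
  bind e := List (c -> b)
step 2: unify ((b -> d) -> (Bool -> Bool)) ~ f  [subst: {e:=List (c -> b)} | 2 pending]
  bind f := ((b -> d) -> (Bool -> Bool))
step 3: unify g ~ (List b -> a)  [subst: {e:=List (c -> b), f:=((b -> d) -> (Bool -> Bool))} | 1 pending]
  bind g := (List b -> a)
step 4: unify c ~ (a -> (Bool -> a))  [subst: {e:=List (c -> b), f:=((b -> d) -> (Bool -> Bool)), g:=(List b -> a)} | 0 pending]
  bind c := (a -> (Bool -> a))

Answer: c:=(a -> (Bool -> a)) e:=List ((a -> (Bool -> a)) -> b) f:=((b -> d) -> (Bool -> Bool)) g:=(List b -> a)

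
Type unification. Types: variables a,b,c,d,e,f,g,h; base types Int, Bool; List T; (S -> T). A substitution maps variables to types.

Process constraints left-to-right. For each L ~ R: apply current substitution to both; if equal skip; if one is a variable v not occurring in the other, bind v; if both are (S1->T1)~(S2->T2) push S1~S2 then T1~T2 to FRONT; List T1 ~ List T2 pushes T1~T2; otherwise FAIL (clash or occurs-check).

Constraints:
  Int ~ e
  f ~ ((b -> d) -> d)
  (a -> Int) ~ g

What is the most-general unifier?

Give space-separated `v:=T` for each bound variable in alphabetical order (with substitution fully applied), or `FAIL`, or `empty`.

Answer: e:=Int f:=((b -> d) -> d) g:=(a -> Int)

Derivation:
step 1: unify Int ~ e  [subst: {-} | 2 pending]
  bind e := Int
step 2: unify f ~ ((b -> d) -> d)  [subst: {e:=Int} | 1 pending]
  bind f := ((b -> d) -> d)
step 3: unify (a -> Int) ~ g  [subst: {e:=Int, f:=((b -> d) -> d)} | 0 pending]
  bind g := (a -> Int)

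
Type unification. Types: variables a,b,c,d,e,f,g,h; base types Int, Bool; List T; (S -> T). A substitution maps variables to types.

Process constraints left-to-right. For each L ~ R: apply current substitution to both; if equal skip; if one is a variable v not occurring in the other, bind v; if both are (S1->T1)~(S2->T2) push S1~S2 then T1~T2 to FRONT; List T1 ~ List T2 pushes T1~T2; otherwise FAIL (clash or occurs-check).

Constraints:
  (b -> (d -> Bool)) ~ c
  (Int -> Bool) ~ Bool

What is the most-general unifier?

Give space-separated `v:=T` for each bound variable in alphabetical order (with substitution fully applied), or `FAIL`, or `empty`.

Answer: FAIL

Derivation:
step 1: unify (b -> (d -> Bool)) ~ c  [subst: {-} | 1 pending]
  bind c := (b -> (d -> Bool))
step 2: unify (Int -> Bool) ~ Bool  [subst: {c:=(b -> (d -> Bool))} | 0 pending]
  clash: (Int -> Bool) vs Bool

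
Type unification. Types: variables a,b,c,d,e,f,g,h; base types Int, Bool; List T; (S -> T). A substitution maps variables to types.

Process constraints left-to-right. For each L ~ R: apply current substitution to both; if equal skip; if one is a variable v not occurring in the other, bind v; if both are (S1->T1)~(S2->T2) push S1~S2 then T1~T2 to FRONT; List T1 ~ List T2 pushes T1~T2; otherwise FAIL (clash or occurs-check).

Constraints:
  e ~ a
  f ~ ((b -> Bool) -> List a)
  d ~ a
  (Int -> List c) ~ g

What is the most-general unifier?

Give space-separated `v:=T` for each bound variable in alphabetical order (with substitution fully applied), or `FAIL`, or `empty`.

Answer: d:=a e:=a f:=((b -> Bool) -> List a) g:=(Int -> List c)

Derivation:
step 1: unify e ~ a  [subst: {-} | 3 pending]
  bind e := a
step 2: unify f ~ ((b -> Bool) -> List a)  [subst: {e:=a} | 2 pending]
  bind f := ((b -> Bool) -> List a)
step 3: unify d ~ a  [subst: {e:=a, f:=((b -> Bool) -> List a)} | 1 pending]
  bind d := a
step 4: unify (Int -> List c) ~ g  [subst: {e:=a, f:=((b -> Bool) -> List a), d:=a} | 0 pending]
  bind g := (Int -> List c)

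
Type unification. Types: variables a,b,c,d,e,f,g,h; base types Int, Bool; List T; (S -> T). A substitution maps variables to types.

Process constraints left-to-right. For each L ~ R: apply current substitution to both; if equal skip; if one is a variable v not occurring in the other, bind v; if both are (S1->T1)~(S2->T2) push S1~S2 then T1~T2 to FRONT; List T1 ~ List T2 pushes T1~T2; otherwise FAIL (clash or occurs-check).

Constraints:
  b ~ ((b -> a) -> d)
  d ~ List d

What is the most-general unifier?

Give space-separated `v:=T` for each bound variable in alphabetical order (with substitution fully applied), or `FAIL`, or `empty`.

step 1: unify b ~ ((b -> a) -> d)  [subst: {-} | 1 pending]
  occurs-check fail: b in ((b -> a) -> d)

Answer: FAIL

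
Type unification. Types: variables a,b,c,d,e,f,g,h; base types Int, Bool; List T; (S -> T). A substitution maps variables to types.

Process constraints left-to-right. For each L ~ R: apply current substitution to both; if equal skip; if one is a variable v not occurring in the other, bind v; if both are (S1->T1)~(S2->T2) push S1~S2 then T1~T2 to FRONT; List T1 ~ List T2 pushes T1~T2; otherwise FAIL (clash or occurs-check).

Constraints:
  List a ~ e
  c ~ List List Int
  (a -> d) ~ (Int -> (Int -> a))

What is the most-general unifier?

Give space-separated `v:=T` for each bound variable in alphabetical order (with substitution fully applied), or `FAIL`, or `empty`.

Answer: a:=Int c:=List List Int d:=(Int -> Int) e:=List Int

Derivation:
step 1: unify List a ~ e  [subst: {-} | 2 pending]
  bind e := List a
step 2: unify c ~ List List Int  [subst: {e:=List a} | 1 pending]
  bind c := List List Int
step 3: unify (a -> d) ~ (Int -> (Int -> a))  [subst: {e:=List a, c:=List List Int} | 0 pending]
  -> decompose arrow: push a~Int, d~(Int -> a)
step 4: unify a ~ Int  [subst: {e:=List a, c:=List List Int} | 1 pending]
  bind a := Int
step 5: unify d ~ (Int -> Int)  [subst: {e:=List a, c:=List List Int, a:=Int} | 0 pending]
  bind d := (Int -> Int)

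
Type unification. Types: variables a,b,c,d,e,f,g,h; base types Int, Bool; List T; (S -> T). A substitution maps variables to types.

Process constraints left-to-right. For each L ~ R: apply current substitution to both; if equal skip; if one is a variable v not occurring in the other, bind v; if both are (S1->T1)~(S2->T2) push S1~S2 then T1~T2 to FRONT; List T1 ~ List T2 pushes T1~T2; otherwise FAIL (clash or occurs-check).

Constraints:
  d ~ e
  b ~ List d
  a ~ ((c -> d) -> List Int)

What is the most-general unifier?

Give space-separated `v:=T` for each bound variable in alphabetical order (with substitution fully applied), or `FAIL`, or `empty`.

step 1: unify d ~ e  [subst: {-} | 2 pending]
  bind d := e
step 2: unify b ~ List e  [subst: {d:=e} | 1 pending]
  bind b := List e
step 3: unify a ~ ((c -> e) -> List Int)  [subst: {d:=e, b:=List e} | 0 pending]
  bind a := ((c -> e) -> List Int)

Answer: a:=((c -> e) -> List Int) b:=List e d:=e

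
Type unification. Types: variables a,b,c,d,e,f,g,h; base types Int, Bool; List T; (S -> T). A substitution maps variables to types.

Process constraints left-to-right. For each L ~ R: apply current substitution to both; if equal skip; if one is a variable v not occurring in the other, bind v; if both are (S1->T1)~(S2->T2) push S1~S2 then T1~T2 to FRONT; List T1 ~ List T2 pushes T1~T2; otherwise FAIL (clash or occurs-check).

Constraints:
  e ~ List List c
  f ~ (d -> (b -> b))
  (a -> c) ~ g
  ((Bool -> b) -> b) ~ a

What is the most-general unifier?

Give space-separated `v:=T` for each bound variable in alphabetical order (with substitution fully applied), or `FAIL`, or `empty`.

step 1: unify e ~ List List c  [subst: {-} | 3 pending]
  bind e := List List c
step 2: unify f ~ (d -> (b -> b))  [subst: {e:=List List c} | 2 pending]
  bind f := (d -> (b -> b))
step 3: unify (a -> c) ~ g  [subst: {e:=List List c, f:=(d -> (b -> b))} | 1 pending]
  bind g := (a -> c)
step 4: unify ((Bool -> b) -> b) ~ a  [subst: {e:=List List c, f:=(d -> (b -> b)), g:=(a -> c)} | 0 pending]
  bind a := ((Bool -> b) -> b)

Answer: a:=((Bool -> b) -> b) e:=List List c f:=(d -> (b -> b)) g:=(((Bool -> b) -> b) -> c)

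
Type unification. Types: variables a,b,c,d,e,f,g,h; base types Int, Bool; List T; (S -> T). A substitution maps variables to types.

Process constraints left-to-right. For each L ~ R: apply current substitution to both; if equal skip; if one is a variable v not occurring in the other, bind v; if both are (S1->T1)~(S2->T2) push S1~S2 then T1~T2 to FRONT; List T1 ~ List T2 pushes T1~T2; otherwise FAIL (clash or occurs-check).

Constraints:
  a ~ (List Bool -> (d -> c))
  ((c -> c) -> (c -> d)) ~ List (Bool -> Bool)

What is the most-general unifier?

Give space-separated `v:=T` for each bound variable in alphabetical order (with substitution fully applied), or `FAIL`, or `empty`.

Answer: FAIL

Derivation:
step 1: unify a ~ (List Bool -> (d -> c))  [subst: {-} | 1 pending]
  bind a := (List Bool -> (d -> c))
step 2: unify ((c -> c) -> (c -> d)) ~ List (Bool -> Bool)  [subst: {a:=(List Bool -> (d -> c))} | 0 pending]
  clash: ((c -> c) -> (c -> d)) vs List (Bool -> Bool)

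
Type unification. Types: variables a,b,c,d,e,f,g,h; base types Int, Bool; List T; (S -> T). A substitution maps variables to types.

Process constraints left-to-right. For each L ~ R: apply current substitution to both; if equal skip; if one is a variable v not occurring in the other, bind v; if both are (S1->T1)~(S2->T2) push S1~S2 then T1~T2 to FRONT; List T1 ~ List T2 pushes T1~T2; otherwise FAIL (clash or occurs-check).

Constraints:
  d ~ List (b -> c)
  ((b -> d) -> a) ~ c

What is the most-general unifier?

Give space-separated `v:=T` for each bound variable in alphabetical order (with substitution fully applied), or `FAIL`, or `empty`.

Answer: FAIL

Derivation:
step 1: unify d ~ List (b -> c)  [subst: {-} | 1 pending]
  bind d := List (b -> c)
step 2: unify ((b -> List (b -> c)) -> a) ~ c  [subst: {d:=List (b -> c)} | 0 pending]
  occurs-check fail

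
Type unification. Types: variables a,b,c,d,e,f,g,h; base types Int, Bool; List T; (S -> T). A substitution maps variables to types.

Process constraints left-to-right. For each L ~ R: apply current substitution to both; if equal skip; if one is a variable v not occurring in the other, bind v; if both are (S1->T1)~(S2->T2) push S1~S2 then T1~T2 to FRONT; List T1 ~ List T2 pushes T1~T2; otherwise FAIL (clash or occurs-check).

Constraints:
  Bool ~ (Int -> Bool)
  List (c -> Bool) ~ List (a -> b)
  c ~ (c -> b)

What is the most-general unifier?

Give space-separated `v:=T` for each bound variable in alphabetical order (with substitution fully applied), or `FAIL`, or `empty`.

Answer: FAIL

Derivation:
step 1: unify Bool ~ (Int -> Bool)  [subst: {-} | 2 pending]
  clash: Bool vs (Int -> Bool)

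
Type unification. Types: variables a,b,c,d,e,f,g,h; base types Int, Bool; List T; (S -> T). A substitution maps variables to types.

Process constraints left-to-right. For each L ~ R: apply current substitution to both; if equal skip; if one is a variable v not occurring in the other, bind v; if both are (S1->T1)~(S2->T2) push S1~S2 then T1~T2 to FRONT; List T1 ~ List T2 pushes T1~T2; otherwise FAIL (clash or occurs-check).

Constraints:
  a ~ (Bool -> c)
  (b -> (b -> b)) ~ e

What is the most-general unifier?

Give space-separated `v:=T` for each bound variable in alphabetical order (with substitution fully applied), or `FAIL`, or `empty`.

step 1: unify a ~ (Bool -> c)  [subst: {-} | 1 pending]
  bind a := (Bool -> c)
step 2: unify (b -> (b -> b)) ~ e  [subst: {a:=(Bool -> c)} | 0 pending]
  bind e := (b -> (b -> b))

Answer: a:=(Bool -> c) e:=(b -> (b -> b))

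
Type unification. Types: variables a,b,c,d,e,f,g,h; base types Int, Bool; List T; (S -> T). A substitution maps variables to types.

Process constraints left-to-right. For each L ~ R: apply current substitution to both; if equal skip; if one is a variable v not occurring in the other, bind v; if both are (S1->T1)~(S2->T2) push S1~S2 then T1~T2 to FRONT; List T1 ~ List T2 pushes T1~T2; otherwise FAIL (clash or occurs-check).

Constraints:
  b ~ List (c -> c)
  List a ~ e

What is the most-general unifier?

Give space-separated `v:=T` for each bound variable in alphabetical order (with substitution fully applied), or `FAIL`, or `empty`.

Answer: b:=List (c -> c) e:=List a

Derivation:
step 1: unify b ~ List (c -> c)  [subst: {-} | 1 pending]
  bind b := List (c -> c)
step 2: unify List a ~ e  [subst: {b:=List (c -> c)} | 0 pending]
  bind e := List a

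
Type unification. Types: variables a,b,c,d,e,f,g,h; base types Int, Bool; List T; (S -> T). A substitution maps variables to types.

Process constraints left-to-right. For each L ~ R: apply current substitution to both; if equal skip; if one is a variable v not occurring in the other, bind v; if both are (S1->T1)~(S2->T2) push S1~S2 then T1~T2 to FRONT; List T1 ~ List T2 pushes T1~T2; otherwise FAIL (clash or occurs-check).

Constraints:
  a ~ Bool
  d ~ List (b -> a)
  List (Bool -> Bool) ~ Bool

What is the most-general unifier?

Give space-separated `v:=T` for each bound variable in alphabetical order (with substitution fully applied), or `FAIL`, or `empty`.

Answer: FAIL

Derivation:
step 1: unify a ~ Bool  [subst: {-} | 2 pending]
  bind a := Bool
step 2: unify d ~ List (b -> Bool)  [subst: {a:=Bool} | 1 pending]
  bind d := List (b -> Bool)
step 3: unify List (Bool -> Bool) ~ Bool  [subst: {a:=Bool, d:=List (b -> Bool)} | 0 pending]
  clash: List (Bool -> Bool) vs Bool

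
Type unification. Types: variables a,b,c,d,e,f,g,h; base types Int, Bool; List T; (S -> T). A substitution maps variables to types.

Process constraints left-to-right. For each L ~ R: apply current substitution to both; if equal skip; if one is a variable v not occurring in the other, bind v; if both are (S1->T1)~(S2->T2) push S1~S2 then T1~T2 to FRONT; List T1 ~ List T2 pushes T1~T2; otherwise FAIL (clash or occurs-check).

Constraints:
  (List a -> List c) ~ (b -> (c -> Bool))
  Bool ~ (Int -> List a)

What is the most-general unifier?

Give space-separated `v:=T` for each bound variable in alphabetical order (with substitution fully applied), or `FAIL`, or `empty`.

Answer: FAIL

Derivation:
step 1: unify (List a -> List c) ~ (b -> (c -> Bool))  [subst: {-} | 1 pending]
  -> decompose arrow: push List a~b, List c~(c -> Bool)
step 2: unify List a ~ b  [subst: {-} | 2 pending]
  bind b := List a
step 3: unify List c ~ (c -> Bool)  [subst: {b:=List a} | 1 pending]
  clash: List c vs (c -> Bool)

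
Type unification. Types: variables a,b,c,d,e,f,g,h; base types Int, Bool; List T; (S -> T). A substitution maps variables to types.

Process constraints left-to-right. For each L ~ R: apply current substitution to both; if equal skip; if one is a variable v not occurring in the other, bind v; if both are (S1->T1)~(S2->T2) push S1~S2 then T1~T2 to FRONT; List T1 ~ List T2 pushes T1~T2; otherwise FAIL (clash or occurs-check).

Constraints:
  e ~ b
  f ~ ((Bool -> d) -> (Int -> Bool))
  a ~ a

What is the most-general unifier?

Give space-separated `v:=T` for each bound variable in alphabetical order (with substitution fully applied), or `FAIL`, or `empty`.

step 1: unify e ~ b  [subst: {-} | 2 pending]
  bind e := b
step 2: unify f ~ ((Bool -> d) -> (Int -> Bool))  [subst: {e:=b} | 1 pending]
  bind f := ((Bool -> d) -> (Int -> Bool))
step 3: unify a ~ a  [subst: {e:=b, f:=((Bool -> d) -> (Int -> Bool))} | 0 pending]
  -> identical, skip

Answer: e:=b f:=((Bool -> d) -> (Int -> Bool))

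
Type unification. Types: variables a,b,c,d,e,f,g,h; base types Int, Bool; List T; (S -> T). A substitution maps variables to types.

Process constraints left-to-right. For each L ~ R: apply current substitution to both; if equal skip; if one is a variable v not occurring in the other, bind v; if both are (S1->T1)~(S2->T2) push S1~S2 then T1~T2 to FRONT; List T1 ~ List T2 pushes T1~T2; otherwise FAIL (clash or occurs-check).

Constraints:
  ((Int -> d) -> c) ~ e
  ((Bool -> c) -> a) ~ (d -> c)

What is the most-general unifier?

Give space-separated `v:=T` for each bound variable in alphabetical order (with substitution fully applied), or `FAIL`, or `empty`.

step 1: unify ((Int -> d) -> c) ~ e  [subst: {-} | 1 pending]
  bind e := ((Int -> d) -> c)
step 2: unify ((Bool -> c) -> a) ~ (d -> c)  [subst: {e:=((Int -> d) -> c)} | 0 pending]
  -> decompose arrow: push (Bool -> c)~d, a~c
step 3: unify (Bool -> c) ~ d  [subst: {e:=((Int -> d) -> c)} | 1 pending]
  bind d := (Bool -> c)
step 4: unify a ~ c  [subst: {e:=((Int -> d) -> c), d:=(Bool -> c)} | 0 pending]
  bind a := c

Answer: a:=c d:=(Bool -> c) e:=((Int -> (Bool -> c)) -> c)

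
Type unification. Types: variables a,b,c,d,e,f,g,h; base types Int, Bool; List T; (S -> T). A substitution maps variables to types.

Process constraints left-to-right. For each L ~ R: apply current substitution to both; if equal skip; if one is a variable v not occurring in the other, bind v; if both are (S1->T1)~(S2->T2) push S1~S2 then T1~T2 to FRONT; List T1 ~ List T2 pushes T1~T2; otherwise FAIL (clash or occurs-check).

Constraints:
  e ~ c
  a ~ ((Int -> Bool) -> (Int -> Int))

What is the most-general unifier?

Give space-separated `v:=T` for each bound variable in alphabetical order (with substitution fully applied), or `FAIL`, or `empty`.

step 1: unify e ~ c  [subst: {-} | 1 pending]
  bind e := c
step 2: unify a ~ ((Int -> Bool) -> (Int -> Int))  [subst: {e:=c} | 0 pending]
  bind a := ((Int -> Bool) -> (Int -> Int))

Answer: a:=((Int -> Bool) -> (Int -> Int)) e:=c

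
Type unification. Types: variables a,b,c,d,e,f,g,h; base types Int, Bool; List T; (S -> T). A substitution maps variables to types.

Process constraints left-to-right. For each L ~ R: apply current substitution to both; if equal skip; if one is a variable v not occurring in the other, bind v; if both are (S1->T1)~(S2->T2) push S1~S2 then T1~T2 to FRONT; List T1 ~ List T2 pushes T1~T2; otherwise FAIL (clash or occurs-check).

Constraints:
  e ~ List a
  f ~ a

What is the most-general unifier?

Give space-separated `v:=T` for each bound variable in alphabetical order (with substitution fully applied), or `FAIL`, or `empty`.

Answer: e:=List a f:=a

Derivation:
step 1: unify e ~ List a  [subst: {-} | 1 pending]
  bind e := List a
step 2: unify f ~ a  [subst: {e:=List a} | 0 pending]
  bind f := a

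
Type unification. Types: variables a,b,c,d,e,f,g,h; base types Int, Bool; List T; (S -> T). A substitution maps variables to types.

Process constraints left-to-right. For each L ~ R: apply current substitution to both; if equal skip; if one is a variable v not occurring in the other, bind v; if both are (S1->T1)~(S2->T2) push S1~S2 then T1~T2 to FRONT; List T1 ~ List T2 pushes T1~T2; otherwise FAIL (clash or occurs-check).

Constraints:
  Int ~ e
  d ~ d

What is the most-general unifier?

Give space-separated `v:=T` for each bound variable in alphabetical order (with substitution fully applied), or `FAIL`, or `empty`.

step 1: unify Int ~ e  [subst: {-} | 1 pending]
  bind e := Int
step 2: unify d ~ d  [subst: {e:=Int} | 0 pending]
  -> identical, skip

Answer: e:=Int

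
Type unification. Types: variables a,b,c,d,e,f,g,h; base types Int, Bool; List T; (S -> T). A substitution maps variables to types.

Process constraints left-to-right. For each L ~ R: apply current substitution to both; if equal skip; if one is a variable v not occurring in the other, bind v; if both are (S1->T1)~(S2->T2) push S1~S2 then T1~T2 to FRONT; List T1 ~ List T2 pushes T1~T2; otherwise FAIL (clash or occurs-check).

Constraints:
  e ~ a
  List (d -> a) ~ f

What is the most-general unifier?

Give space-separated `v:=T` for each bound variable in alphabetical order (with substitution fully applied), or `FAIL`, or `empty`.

step 1: unify e ~ a  [subst: {-} | 1 pending]
  bind e := a
step 2: unify List (d -> a) ~ f  [subst: {e:=a} | 0 pending]
  bind f := List (d -> a)

Answer: e:=a f:=List (d -> a)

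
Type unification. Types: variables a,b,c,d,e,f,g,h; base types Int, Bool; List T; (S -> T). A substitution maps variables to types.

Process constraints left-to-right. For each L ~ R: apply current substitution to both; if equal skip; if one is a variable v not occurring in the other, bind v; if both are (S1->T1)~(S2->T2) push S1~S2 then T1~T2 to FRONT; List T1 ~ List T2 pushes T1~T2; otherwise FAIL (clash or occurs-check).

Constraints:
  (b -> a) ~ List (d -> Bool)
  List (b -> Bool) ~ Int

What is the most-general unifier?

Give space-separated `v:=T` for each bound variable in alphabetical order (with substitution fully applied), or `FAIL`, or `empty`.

Answer: FAIL

Derivation:
step 1: unify (b -> a) ~ List (d -> Bool)  [subst: {-} | 1 pending]
  clash: (b -> a) vs List (d -> Bool)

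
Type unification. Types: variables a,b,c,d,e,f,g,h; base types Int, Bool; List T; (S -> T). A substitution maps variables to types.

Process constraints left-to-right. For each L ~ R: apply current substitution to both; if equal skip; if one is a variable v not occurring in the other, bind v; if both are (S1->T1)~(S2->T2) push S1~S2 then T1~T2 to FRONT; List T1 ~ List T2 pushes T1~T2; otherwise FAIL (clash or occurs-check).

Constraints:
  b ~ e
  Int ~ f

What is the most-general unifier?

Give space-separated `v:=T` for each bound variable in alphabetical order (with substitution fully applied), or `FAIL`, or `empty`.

step 1: unify b ~ e  [subst: {-} | 1 pending]
  bind b := e
step 2: unify Int ~ f  [subst: {b:=e} | 0 pending]
  bind f := Int

Answer: b:=e f:=Int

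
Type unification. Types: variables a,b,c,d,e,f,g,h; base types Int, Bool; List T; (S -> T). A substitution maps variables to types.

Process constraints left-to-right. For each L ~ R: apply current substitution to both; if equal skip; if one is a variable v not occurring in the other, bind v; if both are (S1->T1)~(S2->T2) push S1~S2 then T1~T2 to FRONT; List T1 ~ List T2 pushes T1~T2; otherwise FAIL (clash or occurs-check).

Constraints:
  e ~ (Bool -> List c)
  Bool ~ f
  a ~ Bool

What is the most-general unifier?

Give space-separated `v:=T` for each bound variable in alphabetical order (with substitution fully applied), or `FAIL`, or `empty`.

step 1: unify e ~ (Bool -> List c)  [subst: {-} | 2 pending]
  bind e := (Bool -> List c)
step 2: unify Bool ~ f  [subst: {e:=(Bool -> List c)} | 1 pending]
  bind f := Bool
step 3: unify a ~ Bool  [subst: {e:=(Bool -> List c), f:=Bool} | 0 pending]
  bind a := Bool

Answer: a:=Bool e:=(Bool -> List c) f:=Bool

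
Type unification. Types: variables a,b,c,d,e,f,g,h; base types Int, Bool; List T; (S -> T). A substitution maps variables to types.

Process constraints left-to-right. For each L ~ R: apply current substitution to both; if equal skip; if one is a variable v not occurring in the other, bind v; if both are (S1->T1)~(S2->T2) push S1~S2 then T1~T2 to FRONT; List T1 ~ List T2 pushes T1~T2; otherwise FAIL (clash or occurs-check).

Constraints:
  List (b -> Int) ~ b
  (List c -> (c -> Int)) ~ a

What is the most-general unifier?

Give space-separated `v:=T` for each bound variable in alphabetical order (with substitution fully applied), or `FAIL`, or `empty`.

step 1: unify List (b -> Int) ~ b  [subst: {-} | 1 pending]
  occurs-check fail

Answer: FAIL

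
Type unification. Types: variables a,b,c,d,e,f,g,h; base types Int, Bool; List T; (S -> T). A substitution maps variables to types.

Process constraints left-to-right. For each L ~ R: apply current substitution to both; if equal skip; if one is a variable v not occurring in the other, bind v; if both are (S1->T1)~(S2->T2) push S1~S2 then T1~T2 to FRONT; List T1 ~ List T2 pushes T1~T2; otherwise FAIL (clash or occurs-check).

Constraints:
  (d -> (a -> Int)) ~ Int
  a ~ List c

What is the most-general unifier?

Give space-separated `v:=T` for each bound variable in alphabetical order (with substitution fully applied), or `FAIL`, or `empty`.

Answer: FAIL

Derivation:
step 1: unify (d -> (a -> Int)) ~ Int  [subst: {-} | 1 pending]
  clash: (d -> (a -> Int)) vs Int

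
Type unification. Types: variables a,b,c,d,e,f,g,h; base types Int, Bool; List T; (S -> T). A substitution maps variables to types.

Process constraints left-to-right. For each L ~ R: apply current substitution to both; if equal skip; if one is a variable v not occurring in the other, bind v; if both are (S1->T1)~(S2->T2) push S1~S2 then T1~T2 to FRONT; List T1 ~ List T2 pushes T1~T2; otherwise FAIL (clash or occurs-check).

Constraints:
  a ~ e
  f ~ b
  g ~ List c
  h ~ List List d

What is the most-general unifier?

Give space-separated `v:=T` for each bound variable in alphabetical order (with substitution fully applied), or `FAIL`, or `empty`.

step 1: unify a ~ e  [subst: {-} | 3 pending]
  bind a := e
step 2: unify f ~ b  [subst: {a:=e} | 2 pending]
  bind f := b
step 3: unify g ~ List c  [subst: {a:=e, f:=b} | 1 pending]
  bind g := List c
step 4: unify h ~ List List d  [subst: {a:=e, f:=b, g:=List c} | 0 pending]
  bind h := List List d

Answer: a:=e f:=b g:=List c h:=List List d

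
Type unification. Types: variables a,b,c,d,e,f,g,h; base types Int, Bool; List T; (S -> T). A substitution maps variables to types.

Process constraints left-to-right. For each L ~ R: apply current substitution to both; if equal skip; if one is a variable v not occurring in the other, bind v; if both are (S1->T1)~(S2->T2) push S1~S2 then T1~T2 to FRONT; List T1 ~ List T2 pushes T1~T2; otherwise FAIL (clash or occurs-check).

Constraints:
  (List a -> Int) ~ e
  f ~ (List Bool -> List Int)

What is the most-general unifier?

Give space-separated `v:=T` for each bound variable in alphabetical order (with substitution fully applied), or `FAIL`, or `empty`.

step 1: unify (List a -> Int) ~ e  [subst: {-} | 1 pending]
  bind e := (List a -> Int)
step 2: unify f ~ (List Bool -> List Int)  [subst: {e:=(List a -> Int)} | 0 pending]
  bind f := (List Bool -> List Int)

Answer: e:=(List a -> Int) f:=(List Bool -> List Int)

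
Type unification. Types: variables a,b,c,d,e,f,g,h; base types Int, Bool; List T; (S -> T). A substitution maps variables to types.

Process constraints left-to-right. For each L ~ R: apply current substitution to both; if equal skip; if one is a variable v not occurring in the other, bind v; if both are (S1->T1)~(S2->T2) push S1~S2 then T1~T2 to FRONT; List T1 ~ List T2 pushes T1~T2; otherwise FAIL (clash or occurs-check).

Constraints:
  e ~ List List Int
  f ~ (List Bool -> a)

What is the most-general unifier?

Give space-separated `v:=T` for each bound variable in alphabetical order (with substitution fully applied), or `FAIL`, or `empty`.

Answer: e:=List List Int f:=(List Bool -> a)

Derivation:
step 1: unify e ~ List List Int  [subst: {-} | 1 pending]
  bind e := List List Int
step 2: unify f ~ (List Bool -> a)  [subst: {e:=List List Int} | 0 pending]
  bind f := (List Bool -> a)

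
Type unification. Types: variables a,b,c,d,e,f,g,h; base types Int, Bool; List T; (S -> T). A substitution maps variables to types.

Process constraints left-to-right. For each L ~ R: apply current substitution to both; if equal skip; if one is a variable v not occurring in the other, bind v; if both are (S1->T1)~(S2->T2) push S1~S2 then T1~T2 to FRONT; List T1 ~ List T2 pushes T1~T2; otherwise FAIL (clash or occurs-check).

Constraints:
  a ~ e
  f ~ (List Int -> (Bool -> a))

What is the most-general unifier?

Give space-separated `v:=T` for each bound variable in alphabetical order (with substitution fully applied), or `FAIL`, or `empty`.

Answer: a:=e f:=(List Int -> (Bool -> e))

Derivation:
step 1: unify a ~ e  [subst: {-} | 1 pending]
  bind a := e
step 2: unify f ~ (List Int -> (Bool -> e))  [subst: {a:=e} | 0 pending]
  bind f := (List Int -> (Bool -> e))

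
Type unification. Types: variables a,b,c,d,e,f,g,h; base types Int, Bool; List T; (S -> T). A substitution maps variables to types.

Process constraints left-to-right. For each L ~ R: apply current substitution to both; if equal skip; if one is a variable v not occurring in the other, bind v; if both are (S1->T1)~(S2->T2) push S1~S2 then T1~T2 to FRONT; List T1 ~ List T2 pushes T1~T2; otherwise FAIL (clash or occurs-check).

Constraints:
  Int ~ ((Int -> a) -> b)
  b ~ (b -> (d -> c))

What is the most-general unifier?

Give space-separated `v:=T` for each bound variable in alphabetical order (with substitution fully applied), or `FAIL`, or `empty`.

step 1: unify Int ~ ((Int -> a) -> b)  [subst: {-} | 1 pending]
  clash: Int vs ((Int -> a) -> b)

Answer: FAIL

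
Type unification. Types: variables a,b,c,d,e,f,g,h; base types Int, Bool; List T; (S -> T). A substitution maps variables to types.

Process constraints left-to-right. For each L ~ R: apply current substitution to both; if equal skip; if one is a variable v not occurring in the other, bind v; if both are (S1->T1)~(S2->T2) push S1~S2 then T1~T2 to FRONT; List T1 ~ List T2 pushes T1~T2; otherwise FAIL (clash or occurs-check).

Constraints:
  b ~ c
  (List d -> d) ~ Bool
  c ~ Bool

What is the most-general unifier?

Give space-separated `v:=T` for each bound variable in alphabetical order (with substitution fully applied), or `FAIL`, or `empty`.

step 1: unify b ~ c  [subst: {-} | 2 pending]
  bind b := c
step 2: unify (List d -> d) ~ Bool  [subst: {b:=c} | 1 pending]
  clash: (List d -> d) vs Bool

Answer: FAIL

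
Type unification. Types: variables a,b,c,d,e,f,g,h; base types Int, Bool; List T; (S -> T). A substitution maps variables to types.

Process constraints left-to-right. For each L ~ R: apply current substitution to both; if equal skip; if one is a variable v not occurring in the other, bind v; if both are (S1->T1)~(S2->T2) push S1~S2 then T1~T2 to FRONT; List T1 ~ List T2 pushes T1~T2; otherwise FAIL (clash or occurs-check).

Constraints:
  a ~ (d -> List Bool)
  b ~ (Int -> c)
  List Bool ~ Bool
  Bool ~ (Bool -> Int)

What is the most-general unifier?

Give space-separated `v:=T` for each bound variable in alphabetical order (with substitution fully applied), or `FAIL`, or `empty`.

step 1: unify a ~ (d -> List Bool)  [subst: {-} | 3 pending]
  bind a := (d -> List Bool)
step 2: unify b ~ (Int -> c)  [subst: {a:=(d -> List Bool)} | 2 pending]
  bind b := (Int -> c)
step 3: unify List Bool ~ Bool  [subst: {a:=(d -> List Bool), b:=(Int -> c)} | 1 pending]
  clash: List Bool vs Bool

Answer: FAIL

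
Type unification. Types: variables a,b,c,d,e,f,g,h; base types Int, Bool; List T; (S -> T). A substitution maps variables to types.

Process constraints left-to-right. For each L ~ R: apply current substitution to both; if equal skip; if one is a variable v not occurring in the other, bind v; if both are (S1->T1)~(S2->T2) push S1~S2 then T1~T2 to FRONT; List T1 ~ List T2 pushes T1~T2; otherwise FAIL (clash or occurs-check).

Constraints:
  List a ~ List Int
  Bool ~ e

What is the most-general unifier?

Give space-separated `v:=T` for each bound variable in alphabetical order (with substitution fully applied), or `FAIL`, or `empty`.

step 1: unify List a ~ List Int  [subst: {-} | 1 pending]
  -> decompose List: push a~Int
step 2: unify a ~ Int  [subst: {-} | 1 pending]
  bind a := Int
step 3: unify Bool ~ e  [subst: {a:=Int} | 0 pending]
  bind e := Bool

Answer: a:=Int e:=Bool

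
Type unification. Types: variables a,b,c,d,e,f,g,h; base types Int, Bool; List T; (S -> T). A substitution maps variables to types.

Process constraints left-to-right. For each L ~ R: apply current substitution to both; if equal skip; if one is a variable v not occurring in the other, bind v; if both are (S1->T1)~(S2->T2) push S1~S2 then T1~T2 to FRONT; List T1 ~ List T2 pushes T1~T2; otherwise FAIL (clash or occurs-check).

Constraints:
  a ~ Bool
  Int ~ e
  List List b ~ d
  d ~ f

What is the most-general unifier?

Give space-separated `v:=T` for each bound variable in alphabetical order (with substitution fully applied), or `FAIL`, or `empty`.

Answer: a:=Bool d:=List List b e:=Int f:=List List b

Derivation:
step 1: unify a ~ Bool  [subst: {-} | 3 pending]
  bind a := Bool
step 2: unify Int ~ e  [subst: {a:=Bool} | 2 pending]
  bind e := Int
step 3: unify List List b ~ d  [subst: {a:=Bool, e:=Int} | 1 pending]
  bind d := List List b
step 4: unify List List b ~ f  [subst: {a:=Bool, e:=Int, d:=List List b} | 0 pending]
  bind f := List List b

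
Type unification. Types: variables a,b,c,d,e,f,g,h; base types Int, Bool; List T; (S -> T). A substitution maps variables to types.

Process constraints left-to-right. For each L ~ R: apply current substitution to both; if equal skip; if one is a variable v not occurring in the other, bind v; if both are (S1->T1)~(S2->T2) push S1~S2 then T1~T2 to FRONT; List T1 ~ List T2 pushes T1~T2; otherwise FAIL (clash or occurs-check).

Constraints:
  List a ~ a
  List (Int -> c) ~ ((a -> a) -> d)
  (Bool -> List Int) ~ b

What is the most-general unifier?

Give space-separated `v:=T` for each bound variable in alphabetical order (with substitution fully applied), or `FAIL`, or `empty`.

Answer: FAIL

Derivation:
step 1: unify List a ~ a  [subst: {-} | 2 pending]
  occurs-check fail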